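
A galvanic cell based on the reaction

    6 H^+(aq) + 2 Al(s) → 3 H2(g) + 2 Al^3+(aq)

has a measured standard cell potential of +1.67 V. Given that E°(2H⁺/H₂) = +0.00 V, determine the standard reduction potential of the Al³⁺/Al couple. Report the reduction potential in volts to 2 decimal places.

−1.67 V

In the reaction as written the 2H⁺/H₂ couple is reduced (cathode) and Al³⁺/Al is oxidized (anode), so E°cell = E°(2H⁺/H₂) − E°(Al³⁺/Al).
E°(Al³⁺/Al) = E°(cathode) − E°cell = +0.00 − (+1.67) = −1.67 V.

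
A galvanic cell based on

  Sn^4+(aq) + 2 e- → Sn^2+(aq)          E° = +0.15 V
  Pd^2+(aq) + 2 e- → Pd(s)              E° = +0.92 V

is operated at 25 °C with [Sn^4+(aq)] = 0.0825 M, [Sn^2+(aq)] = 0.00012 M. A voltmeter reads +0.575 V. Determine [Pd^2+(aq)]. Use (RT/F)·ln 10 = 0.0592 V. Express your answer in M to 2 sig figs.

0.00018 M

Pd²⁺/Pd is the cathode (higher E°); E°cell = +0.92 − (+0.15) = +0.77 V with n = 2.
Rearranging E = E° − (0.0592/n)·log Q gives log Q = 2(+0.77 − (+0.575))/0.0592 = 6.588.
For Pd^2+(aq) + Sn^2+(aq) → Pd(s) + Sn^4+(aq), the reaction quotient is Q = [Sn^4+(aq)] / ([Pd^2+(aq)]·[Sn^2+(aq)]).
Isolating [Pd^2+(aq)] in Q = 10^{6.588} yields log [Pd^2+(aq)] = −3.751, i.e. 0.00018 M.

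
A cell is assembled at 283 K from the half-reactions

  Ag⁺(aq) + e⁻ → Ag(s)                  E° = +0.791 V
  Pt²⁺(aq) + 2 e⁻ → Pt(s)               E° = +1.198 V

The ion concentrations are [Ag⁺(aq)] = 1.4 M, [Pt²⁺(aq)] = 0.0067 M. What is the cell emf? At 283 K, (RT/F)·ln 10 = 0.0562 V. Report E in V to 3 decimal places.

+0.338 V

Since E°(Pt²⁺/Pt) > E°(Ag⁺/Ag), Pt²⁺/Pt serves as the cathode.
E°cell = +1.198 − (+0.791) = +0.407 V, with n = 2 electrons transferred.
For the overall reaction Pt²⁺(aq) + 2 Ag(s) → Pt(s) + 2 Ag⁺(aq), Q = [Ag⁺(aq)]^2 / [Pt²⁺(aq)] = 293, giving log Q = 2.466.
Applying E = E° − (RT ln10/nF)·log Q gives +0.407 − (0.0562/2)(2.466) = +0.338 V.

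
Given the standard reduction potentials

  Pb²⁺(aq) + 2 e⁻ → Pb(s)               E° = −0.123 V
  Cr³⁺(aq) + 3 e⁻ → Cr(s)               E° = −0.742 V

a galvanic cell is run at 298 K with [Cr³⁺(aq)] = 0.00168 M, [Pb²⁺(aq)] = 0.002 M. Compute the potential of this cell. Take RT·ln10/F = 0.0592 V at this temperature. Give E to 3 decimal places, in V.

+0.594 V

Pb²⁺/Pb is reduced (cathode, E° = −0.123 V) and Cr³⁺/Cr is oxidized (anode).
E°cell = E°cat − E°an = −0.123 − (−0.742) = +0.619 V; n = 6.
For the overall reaction 3 Pb²⁺(aq) + 2 Cr(s) → 3 Pb(s) + 2 Cr³⁺(aq), Q = [Cr³⁺(aq)]^2 / [Pb²⁺(aq)]^3 = 353, giving log Q = 2.548.
By the Nernst equation, E = +0.619 − (0.0592/6)·(2.548) = +0.594 V.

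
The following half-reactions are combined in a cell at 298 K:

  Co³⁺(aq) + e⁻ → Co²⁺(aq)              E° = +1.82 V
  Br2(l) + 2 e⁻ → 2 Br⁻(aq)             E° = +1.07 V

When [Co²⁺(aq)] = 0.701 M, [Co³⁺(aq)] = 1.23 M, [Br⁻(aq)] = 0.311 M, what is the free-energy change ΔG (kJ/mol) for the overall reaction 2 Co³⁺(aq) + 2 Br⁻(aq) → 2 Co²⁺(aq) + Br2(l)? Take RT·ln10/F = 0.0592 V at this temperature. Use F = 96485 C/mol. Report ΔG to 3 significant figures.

The standard cell potential is +1.82 − (+1.07) = +0.75 V, with n = 2 electrons in the balanced equation.
Here Q = [Co²⁺(aq)]^2 / ([Co³⁺(aq)]^2·[Br⁻(aq)]^2) = 3.36 (log Q = 0.526), giving E = +0.75 − (0.0592/2)·(0.526) = +0.7344 V.
ΔG = −nFE = −(2)(96485)(+0.7344) J/mol = −142 kJ/mol.

−142 kJ/mol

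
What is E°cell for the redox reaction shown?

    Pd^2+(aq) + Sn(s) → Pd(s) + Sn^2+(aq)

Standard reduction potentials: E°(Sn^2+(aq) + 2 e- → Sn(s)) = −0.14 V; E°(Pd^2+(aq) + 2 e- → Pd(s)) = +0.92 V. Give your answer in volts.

In the reaction as written, Pd^2+(aq) is reduced (cathode) and Sn^2+(aq) is produced by oxidation at the anode.
E°cell = E°(cathode) − E°(anode) = +0.92 − (−0.14) = +1.06 V.
The positive value indicates the reaction is spontaneous as written.

+1.06 V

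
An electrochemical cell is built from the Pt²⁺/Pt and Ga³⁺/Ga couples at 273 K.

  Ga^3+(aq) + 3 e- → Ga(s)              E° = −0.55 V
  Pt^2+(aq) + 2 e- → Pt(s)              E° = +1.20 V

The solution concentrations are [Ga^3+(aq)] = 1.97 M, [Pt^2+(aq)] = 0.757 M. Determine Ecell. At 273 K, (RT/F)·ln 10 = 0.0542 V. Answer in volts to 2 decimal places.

+1.74 V

The Pt²⁺/Pt couple has the more positive E°, so it is the cathode; Ga³⁺/Ga is the anode.
E°cell = E°cat − E°an = +1.20 − (−0.55) = +1.75 V; n = 6.
Balancing gives 3 Pt^2+(aq) + 2 Ga(s) → 3 Pt(s) + 2 Ga^3+(aq); hence Q = [Ga^3+(aq)]^2 / [Pt^2+(aq)]^3 = 8.95 (log Q = 0.952).
E = E° − (0.0542/n)·log Q = +1.75 − (0.0542/6)(0.952) = +1.74 V.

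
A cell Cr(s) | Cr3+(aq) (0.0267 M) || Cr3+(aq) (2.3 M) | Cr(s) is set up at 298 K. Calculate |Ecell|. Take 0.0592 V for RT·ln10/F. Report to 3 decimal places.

0.038 V

For a concentration cell E°cell = 0, since both electrodes use the same couple.
The compartment with the higher Cr3+(aq) concentration (2.3 M) acts as the cathode; ions are reduced there and produced at the dilute (0.0267 M) anode.
With n = 3, Ecell = −(0.0592/3)·log([dilute]/[conc]) = −(0.0592/3)·log(0.0267/2.3) = +0.038 V.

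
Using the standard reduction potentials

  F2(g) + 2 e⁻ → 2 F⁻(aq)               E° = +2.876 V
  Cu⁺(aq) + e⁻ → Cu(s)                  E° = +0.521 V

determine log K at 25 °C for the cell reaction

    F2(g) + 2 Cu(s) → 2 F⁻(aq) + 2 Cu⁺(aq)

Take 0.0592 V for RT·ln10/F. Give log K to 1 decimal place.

The F₂/F⁻ couple is reduced (cathode); E°cell = +2.876 − (+0.521) = +2.355 V with n = 2.
At equilibrium E = 0, so log K = nE°cell / 0.0592 = (2)(+2.355) / 0.0592 = 79.6.

log K = 79.6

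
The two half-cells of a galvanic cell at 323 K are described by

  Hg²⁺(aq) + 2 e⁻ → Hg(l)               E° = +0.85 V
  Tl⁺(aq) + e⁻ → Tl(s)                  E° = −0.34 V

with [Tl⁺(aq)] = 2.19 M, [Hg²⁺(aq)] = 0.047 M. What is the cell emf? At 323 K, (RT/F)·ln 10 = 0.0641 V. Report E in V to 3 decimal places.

+1.126 V

Since E°(Hg²⁺/Hg) > E°(Tl⁺/Tl), Hg²⁺/Hg serves as the cathode.
The standard potential is +0.85 − (−0.34) = +1.19 V and the balanced reaction transfers n = 2 electrons.
For the overall reaction Hg²⁺(aq) + 2 Tl(s) → Hg(l) + 2 Tl⁺(aq), Q = [Tl⁺(aq)]^2 / [Hg²⁺(aq)] = 102, giving log Q = 2.009.
E = E° − (0.0641/n)·log Q = +1.19 − (0.0641/2)(2.009) = +1.126 V.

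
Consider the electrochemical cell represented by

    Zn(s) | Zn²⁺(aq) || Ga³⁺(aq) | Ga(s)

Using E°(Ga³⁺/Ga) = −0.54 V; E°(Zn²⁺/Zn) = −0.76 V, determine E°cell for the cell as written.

By convention the left-hand electrode in cell notation is the anode (oxidation) and the right-hand electrode is the cathode (reduction).
E°cell = E°(right) − E°(left) = −0.54 − (−0.76) = +0.22 V.

+0.22 V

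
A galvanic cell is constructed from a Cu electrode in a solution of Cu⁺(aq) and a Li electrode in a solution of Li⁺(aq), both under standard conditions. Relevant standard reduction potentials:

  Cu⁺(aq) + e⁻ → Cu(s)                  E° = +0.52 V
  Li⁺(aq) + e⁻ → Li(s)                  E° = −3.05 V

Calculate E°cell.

Of the two couples in this cell, the one with the more positive reduction potential is reduced at the cathode: here that is Cu⁺/Cu (+0.52 V); Li⁺/Li (−3.05 V) is the anode.
E°cell = E°(cathode) − E°(anode) = +0.52 − (−3.05) = +3.57 V.

+3.57 V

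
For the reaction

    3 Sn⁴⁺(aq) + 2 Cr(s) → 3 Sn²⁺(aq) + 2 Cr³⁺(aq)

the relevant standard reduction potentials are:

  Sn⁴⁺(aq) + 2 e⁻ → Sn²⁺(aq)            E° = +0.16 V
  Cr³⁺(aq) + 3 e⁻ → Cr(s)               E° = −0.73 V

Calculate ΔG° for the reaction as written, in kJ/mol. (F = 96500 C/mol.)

In the reaction as written Sn⁴⁺(aq) is reduced, so the Sn⁴⁺/Sn²⁺ couple is the cathode and Cr³⁺/Cr is the anode.
E°cell = +0.16 − (−0.73) = +0.89 V; balancing electrons gives n = 6.
ΔG° = −nFE°cell = −(6)(96500)(+0.89) J/mol = −515 kJ/mol.

−515 kJ/mol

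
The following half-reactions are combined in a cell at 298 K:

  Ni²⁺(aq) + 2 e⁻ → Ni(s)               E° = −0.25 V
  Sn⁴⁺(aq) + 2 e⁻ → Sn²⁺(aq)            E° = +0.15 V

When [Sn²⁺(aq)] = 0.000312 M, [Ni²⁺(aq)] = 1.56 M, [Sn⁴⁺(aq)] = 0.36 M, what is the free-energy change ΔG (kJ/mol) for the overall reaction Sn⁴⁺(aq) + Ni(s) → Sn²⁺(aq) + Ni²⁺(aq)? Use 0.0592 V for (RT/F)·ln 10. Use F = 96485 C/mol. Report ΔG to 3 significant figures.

E°cell = +0.15 − (−0.25) = +0.40 V; the balanced reaction transfers n = 2 electrons.
The reaction quotient is ([Sn²⁺(aq)]·[Ni²⁺(aq)]) / [Sn⁴⁺(aq)] = 0.00135; by Nernst, E = +0.40 − (0.0592/2)(−2.869) = +0.4849 V.
Then ΔG = −nFE = −2 × 96485 × +0.4849 J/mol = −93.6 kJ/mol.

−93.6 kJ/mol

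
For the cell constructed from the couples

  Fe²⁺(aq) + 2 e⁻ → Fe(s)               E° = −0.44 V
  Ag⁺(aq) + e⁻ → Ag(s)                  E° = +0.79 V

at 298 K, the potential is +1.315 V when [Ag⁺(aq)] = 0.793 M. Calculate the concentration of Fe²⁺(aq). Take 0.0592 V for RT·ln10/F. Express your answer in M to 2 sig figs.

The Ag⁺/Ag couple has the larger reduction potential, so it is the cathode: E°cell = +0.79 − (−0.44) = +1.23 V and n = 2.
Rearranging E = E° − (0.0592/n)·log Q gives log Q = 2(+1.23 − (+1.315))/0.0592 = −2.872.
For 2 Ag⁺(aq) + Fe(s) → 2 Ag(s) + Fe²⁺(aq), the reaction quotient is Q = [Fe²⁺(aq)] / [Ag⁺(aq)]^2.
Isolating [Fe²⁺(aq)] in Q = 10^{−2.872} yields log [Fe²⁺(aq)] = −3.073, i.e. 0.00085 M.

0.00085 M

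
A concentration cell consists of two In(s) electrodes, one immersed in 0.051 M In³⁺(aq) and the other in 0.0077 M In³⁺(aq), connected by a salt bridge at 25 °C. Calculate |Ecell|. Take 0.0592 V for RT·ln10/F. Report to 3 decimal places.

For a concentration cell E°cell = 0, since both electrodes use the same couple.
The compartment with the higher In³⁺(aq) concentration (0.051 M) acts as the cathode; ions are reduced there and produced at the dilute (0.0077 M) anode.
With n = 3, Ecell = −(0.0592/3)·log([dilute]/[conc]) = −(0.0592/3)·log(0.0077/0.051) = +0.016 V.

0.016 V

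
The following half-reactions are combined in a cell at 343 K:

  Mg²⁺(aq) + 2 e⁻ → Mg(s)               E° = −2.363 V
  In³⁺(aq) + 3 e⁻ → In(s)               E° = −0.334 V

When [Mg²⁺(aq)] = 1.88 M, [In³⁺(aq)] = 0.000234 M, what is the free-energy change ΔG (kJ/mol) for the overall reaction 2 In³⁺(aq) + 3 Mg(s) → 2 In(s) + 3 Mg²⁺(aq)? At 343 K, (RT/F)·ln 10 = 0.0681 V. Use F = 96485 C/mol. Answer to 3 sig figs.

E°cell = −0.334 − (−2.363) = +2.029 V; the balanced reaction transfers n = 6 electrons.
Q = [Mg²⁺(aq)]^3 / [In³⁺(aq)]^2 = 1.21×10^8, so log Q = 8.084 and E = +2.029 − (0.0681/6)(8.084) = +1.9372 V.
ΔG = −nFE = −(6)(96485)(+1.9372) J/mol = −1120 kJ/mol.

−1120 kJ/mol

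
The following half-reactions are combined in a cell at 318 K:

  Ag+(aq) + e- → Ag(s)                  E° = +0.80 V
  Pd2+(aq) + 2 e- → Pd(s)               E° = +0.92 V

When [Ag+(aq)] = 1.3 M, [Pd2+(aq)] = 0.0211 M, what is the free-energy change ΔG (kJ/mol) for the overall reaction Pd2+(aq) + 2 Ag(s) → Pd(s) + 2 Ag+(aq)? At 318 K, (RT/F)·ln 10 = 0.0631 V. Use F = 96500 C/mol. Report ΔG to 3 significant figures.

The standard cell potential is +0.92 − (+0.80) = +0.12 V, with n = 2 electrons in the balanced equation.
Q = [Ag+(aq)]^2 / [Pd2+(aq)] = 80.1, so log Q = 1.904 and E = +0.12 − (0.0631/2)(1.904) = +0.0599 V.
Finally ΔG = −nFE = −(2)(96500 C/mol)(+0.0599 V) = −11.6 kJ/mol.

−11.6 kJ/mol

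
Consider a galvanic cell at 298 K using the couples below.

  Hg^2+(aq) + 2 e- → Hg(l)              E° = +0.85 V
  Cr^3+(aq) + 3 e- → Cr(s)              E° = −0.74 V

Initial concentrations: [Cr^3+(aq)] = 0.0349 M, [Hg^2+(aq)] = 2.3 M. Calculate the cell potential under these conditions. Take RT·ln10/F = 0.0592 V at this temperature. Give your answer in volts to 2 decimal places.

+1.63 V

Since E°(Hg²⁺/Hg) > E°(Cr³⁺/Cr), Hg²⁺/Hg serves as the cathode.
The standard potential is +0.85 − (−0.74) = +1.59 V and the balanced reaction transfers n = 6 electrons.
Balancing gives 3 Hg^2+(aq) + 2 Cr(s) → 3 Hg(l) + 2 Cr^3+(aq); hence Q = [Cr^3+(aq)]^2 / [Hg^2+(aq)]^3 = 0.0001 (log Q = −4.000).
By the Nernst equation, E = +1.59 − (0.0592/6)·(−4.000) = +1.63 V.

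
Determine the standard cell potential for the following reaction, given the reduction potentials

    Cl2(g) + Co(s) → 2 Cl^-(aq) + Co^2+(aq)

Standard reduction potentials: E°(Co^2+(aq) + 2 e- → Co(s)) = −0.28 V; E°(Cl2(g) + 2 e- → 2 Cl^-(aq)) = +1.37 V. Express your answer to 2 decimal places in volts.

In the reaction as written, Cl2(g) is reduced (cathode) and Co^2+(aq) is produced by oxidation at the anode.
E°cell = E°(cathode) − E°(anode) = +1.37 − (−0.28) = +1.65 V.

+1.65 V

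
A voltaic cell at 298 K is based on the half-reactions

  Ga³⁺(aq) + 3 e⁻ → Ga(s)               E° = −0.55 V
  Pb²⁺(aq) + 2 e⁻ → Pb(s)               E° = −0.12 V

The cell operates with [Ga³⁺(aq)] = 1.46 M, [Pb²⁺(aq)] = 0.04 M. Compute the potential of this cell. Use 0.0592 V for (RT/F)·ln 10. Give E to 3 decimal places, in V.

+0.385 V

Pb²⁺/Pb is reduced (cathode, E° = −0.12 V) and Ga³⁺/Ga is oxidized (anode).
The standard potential is −0.12 − (−0.55) = +0.43 V and the balanced reaction transfers n = 6 electrons.
Balancing gives 3 Pb²⁺(aq) + 2 Ga(s) → 3 Pb(s) + 2 Ga³⁺(aq); hence Q = [Ga³⁺(aq)]^2 / [Pb²⁺(aq)]^3 = 3.33×10^4 (log Q = 4.523).
E = E° − (0.0592/n)·log Q = +0.43 − (0.0592/6)(4.523) = +0.385 V.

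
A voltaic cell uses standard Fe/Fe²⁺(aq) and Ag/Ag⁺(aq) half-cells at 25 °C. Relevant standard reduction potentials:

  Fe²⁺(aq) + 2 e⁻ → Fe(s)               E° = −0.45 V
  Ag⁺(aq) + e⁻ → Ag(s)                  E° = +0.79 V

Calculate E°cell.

The Ag⁺/Ag couple has the higher E°, so Ag ion is reduced (cathode) and Fe is oxidized (anode).
E°cell = E°(cathode) − E°(anode) = +0.79 − (−0.45) = +1.24 V.

+1.24 V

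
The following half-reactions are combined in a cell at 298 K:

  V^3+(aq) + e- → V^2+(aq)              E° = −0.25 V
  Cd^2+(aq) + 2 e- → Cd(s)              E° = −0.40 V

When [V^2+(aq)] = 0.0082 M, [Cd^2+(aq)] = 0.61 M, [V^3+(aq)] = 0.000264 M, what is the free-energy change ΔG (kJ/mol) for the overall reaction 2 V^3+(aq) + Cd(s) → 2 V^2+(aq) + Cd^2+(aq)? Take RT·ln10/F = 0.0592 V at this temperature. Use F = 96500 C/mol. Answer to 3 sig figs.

−13.1 kJ/mol

E°cell = −0.25 − (−0.40) = +0.15 V; the balanced reaction transfers n = 2 electrons.
Q = ([V^2+(aq)]^2·[Cd^2+(aq)]) / [V^3+(aq)]^2 = 589, so log Q = 2.770 and E = +0.15 − (0.0592/2)(2.770) = +0.0680 V.
Finally ΔG = −nFE = −(2)(96500 C/mol)(+0.0680 V) = −13.1 kJ/mol.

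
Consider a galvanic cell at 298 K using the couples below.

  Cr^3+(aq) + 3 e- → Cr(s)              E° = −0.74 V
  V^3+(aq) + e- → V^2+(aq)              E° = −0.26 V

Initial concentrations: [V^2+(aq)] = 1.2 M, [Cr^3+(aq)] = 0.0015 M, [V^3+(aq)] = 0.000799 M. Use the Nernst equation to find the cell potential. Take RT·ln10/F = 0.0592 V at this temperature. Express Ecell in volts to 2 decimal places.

+0.35 V

V³⁺/V²⁺ is reduced (cathode, E° = −0.26 V) and Cr³⁺/Cr is oxidized (anode).
E°cell = −0.26 − (−0.74) = +0.48 V, with n = 3 electrons transferred.
The balanced reaction is 3 V^3+(aq) + Cr(s) → 3 V^2+(aq) + Cr^3+(aq), so Q = ([V^2+(aq)]^3·[Cr^3+(aq)]) / [V^3+(aq)]^3 = 5.08×10^6 and log Q = 6.706.
Applying E = E° − (RT ln10/nF)·log Q gives +0.48 − (0.0592/3)(6.706) = +0.35 V.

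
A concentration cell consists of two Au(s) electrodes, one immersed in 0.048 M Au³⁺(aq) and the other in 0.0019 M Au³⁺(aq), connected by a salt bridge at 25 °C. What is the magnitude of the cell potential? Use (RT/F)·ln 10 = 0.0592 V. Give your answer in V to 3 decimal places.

For a concentration cell E°cell = 0, since both electrodes use the same couple.
The compartment with the higher Au³⁺(aq) concentration (0.048 M) acts as the cathode; ions are reduced there and produced at the dilute (0.0019 M) anode.
With n = 3, Ecell = −(0.0592/3)·log([dilute]/[conc]) = −(0.0592/3)·log(0.0019/0.048) = +0.028 V.

0.028 V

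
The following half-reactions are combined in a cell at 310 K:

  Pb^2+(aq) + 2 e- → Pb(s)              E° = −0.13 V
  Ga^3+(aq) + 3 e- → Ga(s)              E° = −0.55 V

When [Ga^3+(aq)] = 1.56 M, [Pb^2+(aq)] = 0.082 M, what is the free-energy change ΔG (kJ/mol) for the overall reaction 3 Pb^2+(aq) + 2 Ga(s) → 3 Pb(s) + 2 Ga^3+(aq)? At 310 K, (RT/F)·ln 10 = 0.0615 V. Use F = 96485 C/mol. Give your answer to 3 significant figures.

−221 kJ/mol

E°cell = −0.13 − (−0.55) = +0.42 V; the balanced reaction transfers n = 6 electrons.
Q = [Ga^3+(aq)]^2 / [Pb^2+(aq)]^3 = 4.41×10^3, so log Q = 3.645 and E = +0.42 − (0.0615/6)(3.645) = +0.3826 V.
ΔG = −nFE = −(6)(96485)(+0.3826) J/mol = −221 kJ/mol.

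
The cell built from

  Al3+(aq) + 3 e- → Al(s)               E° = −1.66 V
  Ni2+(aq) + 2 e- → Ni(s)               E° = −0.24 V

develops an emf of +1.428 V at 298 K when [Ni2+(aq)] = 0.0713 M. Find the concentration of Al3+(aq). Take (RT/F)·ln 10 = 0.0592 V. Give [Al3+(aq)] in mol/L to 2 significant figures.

0.0075 M

With Ni²⁺/Ni at the cathode and Al³⁺/Al at the anode, E°cell = −0.24 − (−1.66) = +1.42 V (n = 6).
From the Nernst equation, log Q = n(E° − E)/0.0592 = 6·(+1.42 − (+1.428))/0.0592 = −0.811.
For 3 Ni2+(aq) + 2 Al(s) → 3 Ni(s) + 2 Al3+(aq), the reaction quotient is Q = [Al3+(aq)]^2 / [Ni2+(aq)]^3.
Isolating [Al3+(aq)] in Q = 10^{−0.811} yields log [Al3+(aq)] = −2.126, i.e. 0.0075 M.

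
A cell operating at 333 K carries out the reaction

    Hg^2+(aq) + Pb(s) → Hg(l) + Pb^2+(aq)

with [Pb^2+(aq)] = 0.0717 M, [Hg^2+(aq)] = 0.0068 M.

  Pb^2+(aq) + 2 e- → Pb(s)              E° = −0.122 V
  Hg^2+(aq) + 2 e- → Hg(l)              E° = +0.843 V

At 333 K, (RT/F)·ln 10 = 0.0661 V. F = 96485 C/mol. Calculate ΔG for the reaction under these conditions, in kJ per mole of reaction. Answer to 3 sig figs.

−180 kJ/mol

With Hg²⁺/Hg reduced at the cathode, E°cell = +0.843 − (−0.122) = +0.965 V and n = 2.
Q = [Pb^2+(aq)] / [Hg^2+(aq)] = 10.5, so log Q = 1.023 and E = +0.965 − (0.0661/2)(1.023) = +0.9312 V.
ΔG = −nFE = −(2)(96485)(+0.9312) J/mol = −180 kJ/mol.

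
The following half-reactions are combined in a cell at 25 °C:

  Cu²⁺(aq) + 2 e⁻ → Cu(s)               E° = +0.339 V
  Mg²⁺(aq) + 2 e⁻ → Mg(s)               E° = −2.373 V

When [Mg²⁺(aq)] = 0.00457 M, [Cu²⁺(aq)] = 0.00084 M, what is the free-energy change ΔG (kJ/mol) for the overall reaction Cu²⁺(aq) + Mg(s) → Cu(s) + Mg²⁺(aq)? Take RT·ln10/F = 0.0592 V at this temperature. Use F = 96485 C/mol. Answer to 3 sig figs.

−519 kJ/mol

The standard cell potential is +0.339 − (−2.373) = +2.712 V, with n = 2 electrons in the balanced equation.
The reaction quotient is [Mg²⁺(aq)] / [Cu²⁺(aq)] = 5.44; by Nernst, E = +2.712 − (0.0592/2)(0.736) = +2.6902 V.
Then ΔG = −nFE = −2 × 96485 × +2.6902 J/mol = −519 kJ/mol.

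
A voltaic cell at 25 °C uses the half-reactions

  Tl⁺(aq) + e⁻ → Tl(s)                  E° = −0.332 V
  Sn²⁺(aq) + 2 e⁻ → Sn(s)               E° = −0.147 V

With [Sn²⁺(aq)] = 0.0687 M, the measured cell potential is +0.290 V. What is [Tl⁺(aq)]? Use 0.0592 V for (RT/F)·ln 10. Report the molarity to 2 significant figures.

Sn²⁺/Sn is the cathode (higher E°); E°cell = −0.147 − (−0.332) = +0.185 V with n = 2.
Rearranging E = E° − (0.0592/n)·log Q gives log Q = 2(+0.185 − (+0.290))/0.0592 = −3.547.
The balanced reaction is Sn²⁺(aq) + 2 Tl(s) → Sn(s) + 2 Tl⁺(aq), so Q = [Tl⁺(aq)]^2 / [Sn²⁺(aq)].
Isolating [Tl⁺(aq)] in Q = 10^{−3.547} yields log [Tl⁺(aq)] = −2.355, i.e. 0.0044 M.

0.0044 M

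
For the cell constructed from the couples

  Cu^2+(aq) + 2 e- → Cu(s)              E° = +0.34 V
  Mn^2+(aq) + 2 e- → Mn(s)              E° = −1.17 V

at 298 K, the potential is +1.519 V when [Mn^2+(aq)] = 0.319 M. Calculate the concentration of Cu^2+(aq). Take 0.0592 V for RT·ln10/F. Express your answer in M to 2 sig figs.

0.64 M

The Cu²⁺/Cu couple has the larger reduction potential, so it is the cathode: E°cell = +0.34 − (−1.17) = +1.51 V and n = 2.
Rearranging E = E° − (0.0592/n)·log Q gives log Q = 2(+1.51 − (+1.519))/0.0592 = −0.304.
For Cu^2+(aq) + Mn(s) → Cu(s) + Mn^2+(aq), the reaction quotient is Q = [Mn^2+(aq)] / [Cu^2+(aq)].
Substituting the known concentrations and solving, log [Cu^2+(aq)] = −0.192 and [Cu^2+(aq)] = 0.64 M.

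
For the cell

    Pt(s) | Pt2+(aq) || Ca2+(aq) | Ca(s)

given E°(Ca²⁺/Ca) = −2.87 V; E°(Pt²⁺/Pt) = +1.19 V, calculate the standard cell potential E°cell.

By convention the left-hand electrode in cell notation is the anode (oxidation) and the right-hand electrode is the cathode (reduction).
E°cell = E°(right) − E°(left) = −2.87 − (+1.19) = −4.06 V.
The negative sign shows that, as written, the cell would require an external voltage to drive the reaction.

−4.06 V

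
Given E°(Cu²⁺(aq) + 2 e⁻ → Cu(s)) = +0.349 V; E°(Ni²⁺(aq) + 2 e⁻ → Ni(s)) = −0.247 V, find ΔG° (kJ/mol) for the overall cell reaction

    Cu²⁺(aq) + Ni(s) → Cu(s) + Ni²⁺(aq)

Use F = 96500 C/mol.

In the reaction as written Cu²⁺(aq) is reduced, so the Cu²⁺/Cu couple is the cathode and Ni²⁺/Ni is the anode.
E°cell = +0.349 − (−0.247) = +0.596 V; balancing electrons gives n = 2.
ΔG° = −nFE°cell = −(2)(96500)(+0.596) J/mol = −115 kJ/mol.

−115 kJ/mol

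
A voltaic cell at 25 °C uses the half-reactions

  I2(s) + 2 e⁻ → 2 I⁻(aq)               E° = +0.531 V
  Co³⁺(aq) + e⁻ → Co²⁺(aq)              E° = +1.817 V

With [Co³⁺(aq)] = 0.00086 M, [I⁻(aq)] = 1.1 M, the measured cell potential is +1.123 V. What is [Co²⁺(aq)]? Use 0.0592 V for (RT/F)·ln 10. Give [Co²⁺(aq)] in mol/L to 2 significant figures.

Co³⁺/Co²⁺ is the cathode (higher E°); E°cell = +1.817 − (+0.531) = +1.286 V with n = 2.
From the Nernst equation, log Q = n(E° − E)/0.0592 = 2·(+1.286 − (+1.123))/0.0592 = 5.507.
Balancing electrons gives 2 Co³⁺(aq) + 2 I⁻(aq) → 2 Co²⁺(aq) + I2(s); thus Q = [Co²⁺(aq)]^2 / ([Co³⁺(aq)]^2·[I⁻(aq)]^2).
Solving for the unknown gives log [Co²⁺(aq)] = −0.271, so [Co²⁺(aq)] ≈ 0.54 M.

0.54 M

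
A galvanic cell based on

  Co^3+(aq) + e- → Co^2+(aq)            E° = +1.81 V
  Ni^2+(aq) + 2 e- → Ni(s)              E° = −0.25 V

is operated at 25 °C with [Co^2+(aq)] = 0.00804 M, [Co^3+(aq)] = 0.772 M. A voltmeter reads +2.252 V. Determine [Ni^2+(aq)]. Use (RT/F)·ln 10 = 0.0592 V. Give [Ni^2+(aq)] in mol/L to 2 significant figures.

0.0030 M

With Co³⁺/Co²⁺ at the cathode and Ni²⁺/Ni at the anode, E°cell = +1.81 − (−0.25) = +2.06 V (n = 2).
Since E = E° − (0.0592/n)·log Q, log Q = n(E° − E)/0.0592 = −6.486.
For 2 Co^3+(aq) + Ni(s) → 2 Co^2+(aq) + Ni^2+(aq), the reaction quotient is Q = ([Co^2+(aq)]^2·[Ni^2+(aq)]) / [Co^3+(aq)]^2.
Isolating [Ni^2+(aq)] in Q = 10^{−6.486} yields log [Ni^2+(aq)] = −2.521, i.e. 0.0030 M.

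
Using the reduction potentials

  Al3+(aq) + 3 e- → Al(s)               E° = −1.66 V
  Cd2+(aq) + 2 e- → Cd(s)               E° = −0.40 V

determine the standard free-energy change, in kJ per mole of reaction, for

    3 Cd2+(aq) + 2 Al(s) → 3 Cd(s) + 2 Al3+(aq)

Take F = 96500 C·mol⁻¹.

−730 kJ/mol

In the reaction as written Cd2+(aq) is reduced, so the Cd²⁺/Cd couple is the cathode and Al³⁺/Al is the anode.
E°cell = −0.40 − (−1.66) = +1.26 V; balancing electrons gives n = 6.
ΔG° = −nFE°cell = −(6)(96500)(+1.26) J/mol = −730 kJ/mol.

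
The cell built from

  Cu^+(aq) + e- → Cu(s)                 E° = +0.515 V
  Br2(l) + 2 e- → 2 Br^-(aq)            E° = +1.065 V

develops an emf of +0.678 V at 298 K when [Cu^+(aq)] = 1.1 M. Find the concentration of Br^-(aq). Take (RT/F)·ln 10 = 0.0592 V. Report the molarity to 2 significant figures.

0.0063 M

The Br₂/Br⁻ couple has the larger reduction potential, so it is the cathode: E°cell = +1.065 − (+0.515) = +0.550 V and n = 2.
Rearranging E = E° − (0.0592/n)·log Q gives log Q = 2(+0.550 − (+0.678))/0.0592 = −4.324.
Balancing electrons gives Br2(l) + 2 Cu(s) → 2 Br^-(aq) + 2 Cu^+(aq); thus Q = [Br^-(aq)]^2·[Cu^+(aq)]^2.
Solving for the unknown gives log [Br^-(aq)] = −2.203, so [Br^-(aq)] ≈ 0.0063 M.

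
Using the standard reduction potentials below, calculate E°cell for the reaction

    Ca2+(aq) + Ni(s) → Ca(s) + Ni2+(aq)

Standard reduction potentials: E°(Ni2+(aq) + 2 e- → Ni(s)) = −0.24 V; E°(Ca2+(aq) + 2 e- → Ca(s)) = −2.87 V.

In the reaction as written, Ca2+(aq) is reduced (cathode) and Ni2+(aq) is produced by oxidation at the anode.
E°cell = E°(cathode) − E°(anode) = −2.87 − (−0.24) = −2.63 V.
The negative E°cell means the reaction is non-spontaneous in the direction written.

−2.63 V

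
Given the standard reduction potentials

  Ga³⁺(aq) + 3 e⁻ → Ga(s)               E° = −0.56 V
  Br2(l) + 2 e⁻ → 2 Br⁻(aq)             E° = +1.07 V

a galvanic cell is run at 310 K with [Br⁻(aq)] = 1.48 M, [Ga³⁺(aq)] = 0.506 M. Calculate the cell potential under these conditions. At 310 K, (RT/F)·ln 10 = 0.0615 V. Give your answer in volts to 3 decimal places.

+1.626 V

Br₂/Br⁻ is reduced (cathode, E° = +1.07 V) and Ga³⁺/Ga is oxidized (anode).
E°cell = +1.07 − (−0.56) = +1.63 V, with n = 6 electrons transferred.
Balancing gives 3 Br2(l) + 2 Ga(s) → 6 Br⁻(aq) + 2 Ga³⁺(aq); hence Q = [Br⁻(aq)]^6·[Ga³⁺(aq)]^2 = 2.69 (log Q = 0.430).
E = E° − (0.0615/n)·log Q = +1.63 − (0.0615/6)(0.430) = +1.626 V.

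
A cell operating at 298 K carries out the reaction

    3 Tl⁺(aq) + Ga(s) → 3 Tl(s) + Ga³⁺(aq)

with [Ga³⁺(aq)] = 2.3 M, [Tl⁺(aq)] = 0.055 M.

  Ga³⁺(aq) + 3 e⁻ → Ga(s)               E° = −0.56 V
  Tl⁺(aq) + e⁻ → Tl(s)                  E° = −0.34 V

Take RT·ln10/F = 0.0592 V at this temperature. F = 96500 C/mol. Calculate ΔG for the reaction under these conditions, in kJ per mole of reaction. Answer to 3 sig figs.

−40.0 kJ/mol

With Tl⁺/Tl reduced at the cathode, E°cell = −0.34 − (−0.56) = +0.22 V and n = 3.
Q = [Ga³⁺(aq)] / [Tl⁺(aq)]^3 = 1.38×10^4, so log Q = 4.141 and E = +0.22 − (0.0592/3)(4.141) = +0.1383 V.
Then ΔG = −nFE = −3 × 96500 × +0.1383 J/mol = −40.0 kJ/mol.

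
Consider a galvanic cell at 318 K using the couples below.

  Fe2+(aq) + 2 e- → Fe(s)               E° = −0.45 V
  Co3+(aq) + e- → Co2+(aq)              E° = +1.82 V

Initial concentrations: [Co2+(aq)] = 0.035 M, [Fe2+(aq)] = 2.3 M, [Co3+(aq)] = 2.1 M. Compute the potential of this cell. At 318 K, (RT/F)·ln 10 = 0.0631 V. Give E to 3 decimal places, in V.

+2.371 V

The Co³⁺/Co²⁺ couple has the more positive E°, so it is the cathode; Fe²⁺/Fe is the anode.
The standard potential is +1.82 − (−0.45) = +2.27 V and the balanced reaction transfers n = 2 electrons.
For the overall reaction 2 Co3+(aq) + Fe(s) → 2 Co2+(aq) + Fe2+(aq), Q = ([Co2+(aq)]^2·[Fe2+(aq)]) / [Co3+(aq)]^2 = 0.000639, giving log Q = −3.195.
E = E° − (0.0631/n)·log Q = +2.27 − (0.0631/2)(−3.195) = +2.371 V.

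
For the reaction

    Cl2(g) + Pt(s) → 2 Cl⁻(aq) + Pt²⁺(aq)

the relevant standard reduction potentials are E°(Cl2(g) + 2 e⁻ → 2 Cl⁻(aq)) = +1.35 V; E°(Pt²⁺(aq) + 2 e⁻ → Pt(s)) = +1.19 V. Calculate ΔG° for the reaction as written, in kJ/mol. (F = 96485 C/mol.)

−30.9 kJ/mol

In the reaction as written Cl2(g) is reduced, so the Cl₂/Cl⁻ couple is the cathode and Pt²⁺/Pt is the anode.
E°cell = +1.35 − (+1.19) = +0.16 V; balancing electrons gives n = 2.
ΔG° = −nFE°cell = −(2)(96485)(+0.16) J/mol = −30.9 kJ/mol.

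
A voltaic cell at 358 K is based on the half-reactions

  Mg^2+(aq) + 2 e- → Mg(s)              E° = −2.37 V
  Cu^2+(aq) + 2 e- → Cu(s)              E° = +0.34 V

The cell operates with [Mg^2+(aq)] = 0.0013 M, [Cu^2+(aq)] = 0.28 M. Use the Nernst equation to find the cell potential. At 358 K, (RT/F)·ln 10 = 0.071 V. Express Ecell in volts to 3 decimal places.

The Cu²⁺/Cu couple has the more positive E°, so it is the cathode; Mg²⁺/Mg is the anode.
The standard potential is +0.34 − (−2.37) = +2.71 V and the balanced reaction transfers n = 2 electrons.
The balanced reaction is Cu^2+(aq) + Mg(s) → Cu(s) + Mg^2+(aq), so Q = [Mg^2+(aq)] / [Cu^2+(aq)] = 0.00464 and log Q = −2.333.
By the Nernst equation, E = +2.71 − (0.071/2)·(−2.333) = +2.793 V.

+2.793 V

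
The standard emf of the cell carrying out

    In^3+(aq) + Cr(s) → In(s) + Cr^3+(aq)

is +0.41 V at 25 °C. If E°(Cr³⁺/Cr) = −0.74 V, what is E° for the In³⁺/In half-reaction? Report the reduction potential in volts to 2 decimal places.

−0.33 V

In the reaction as written the In³⁺/In couple is reduced (cathode) and Cr³⁺/Cr is oxidized (anode), so E°cell = E°(In³⁺/In) − E°(Cr³⁺/Cr).
E°(In³⁺/In) = E°cell + E°(anode) = +0.41 + (−0.74) = −0.33 V.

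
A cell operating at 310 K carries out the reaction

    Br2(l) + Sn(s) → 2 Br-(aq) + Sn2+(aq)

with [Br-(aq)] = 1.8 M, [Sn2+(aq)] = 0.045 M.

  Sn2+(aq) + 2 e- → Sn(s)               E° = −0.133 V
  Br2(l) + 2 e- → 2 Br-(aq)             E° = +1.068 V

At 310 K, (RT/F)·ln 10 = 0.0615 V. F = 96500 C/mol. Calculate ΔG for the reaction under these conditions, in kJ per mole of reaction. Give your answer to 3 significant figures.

The standard cell potential is +1.068 − (−0.133) = +1.201 V, with n = 2 electrons in the balanced equation.
Here Q = [Br-(aq)]^2·[Sn2+(aq)] = 0.146 (log Q = −0.836), giving E = +1.201 − (0.0615/2)·(−0.836) = +1.2267 V.
Then ΔG = −nFE = −2 × 96500 × +1.2267 J/mol = −237 kJ/mol.

−237 kJ/mol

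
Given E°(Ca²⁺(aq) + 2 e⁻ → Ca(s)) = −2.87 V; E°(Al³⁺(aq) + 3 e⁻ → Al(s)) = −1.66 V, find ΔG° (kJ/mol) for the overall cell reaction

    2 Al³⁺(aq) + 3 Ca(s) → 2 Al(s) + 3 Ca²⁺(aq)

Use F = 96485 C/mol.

−700 kJ/mol

In the reaction as written Al³⁺(aq) is reduced, so the Al³⁺/Al couple is the cathode and Ca²⁺/Ca is the anode.
E°cell = −1.66 − (−2.87) = +1.21 V; balancing electrons gives n = 6.
ΔG° = −nFE°cell = −(6)(96485)(+1.21) J/mol = −700 kJ/mol.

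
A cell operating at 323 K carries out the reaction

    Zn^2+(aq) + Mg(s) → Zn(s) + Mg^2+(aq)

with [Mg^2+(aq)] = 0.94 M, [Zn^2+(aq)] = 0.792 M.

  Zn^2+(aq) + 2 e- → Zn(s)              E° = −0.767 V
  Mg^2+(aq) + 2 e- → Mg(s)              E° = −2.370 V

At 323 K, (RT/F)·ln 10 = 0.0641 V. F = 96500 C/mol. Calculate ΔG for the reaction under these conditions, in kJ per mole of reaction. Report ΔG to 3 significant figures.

−309 kJ/mol

With Zn²⁺/Zn reduced at the cathode, E°cell = −0.767 − (−2.370) = +1.603 V and n = 2.
Q = [Mg^2+(aq)] / [Zn^2+(aq)] = 1.19, so log Q = 0.074 and E = +1.603 − (0.0641/2)(0.074) = +1.6006 V.
Then ΔG = −nFE = −2 × 96500 × +1.6006 J/mol = −309 kJ/mol.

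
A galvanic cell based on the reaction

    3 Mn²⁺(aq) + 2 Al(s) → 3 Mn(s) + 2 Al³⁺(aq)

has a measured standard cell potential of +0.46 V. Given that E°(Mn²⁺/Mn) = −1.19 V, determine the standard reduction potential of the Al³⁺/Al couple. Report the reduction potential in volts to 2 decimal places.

In the reaction as written the Mn²⁺/Mn couple is reduced (cathode) and Al³⁺/Al is oxidized (anode), so E°cell = E°(Mn²⁺/Mn) − E°(Al³⁺/Al).
E°(Al³⁺/Al) = E°(cathode) − E°cell = −1.19 − (+0.46) = −1.65 V.

−1.65 V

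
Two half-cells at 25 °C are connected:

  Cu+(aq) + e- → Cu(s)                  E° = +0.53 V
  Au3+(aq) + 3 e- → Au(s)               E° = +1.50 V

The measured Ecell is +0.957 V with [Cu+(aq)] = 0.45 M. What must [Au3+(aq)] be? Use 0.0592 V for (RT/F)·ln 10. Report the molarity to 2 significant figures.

0.020 M

Au³⁺/Au is the cathode (higher E°); E°cell = +1.50 − (+0.53) = +0.97 V with n = 3.
Since E = E° − (0.0592/n)·log Q, log Q = n(E° − E)/0.0592 = 0.659.
Balancing electrons gives Au3+(aq) + 3 Cu(s) → Au(s) + 3 Cu+(aq); thus Q = [Cu+(aq)]^3 / [Au3+(aq)].
Substituting the known concentrations and solving, log [Au3+(aq)] = −1.699 and [Au3+(aq)] = 0.020 M.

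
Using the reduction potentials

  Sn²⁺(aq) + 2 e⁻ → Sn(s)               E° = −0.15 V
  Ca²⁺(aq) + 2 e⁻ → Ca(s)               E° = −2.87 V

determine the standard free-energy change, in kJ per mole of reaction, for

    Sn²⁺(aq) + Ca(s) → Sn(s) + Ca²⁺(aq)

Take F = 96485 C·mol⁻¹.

−525 kJ/mol

In the reaction as written Sn²⁺(aq) is reduced, so the Sn²⁺/Sn couple is the cathode and Ca²⁺/Ca is the anode.
E°cell = −0.15 − (−2.87) = +2.72 V; balancing electrons gives n = 2.
ΔG° = −nFE°cell = −(2)(96485)(+2.72) J/mol = −525 kJ/mol.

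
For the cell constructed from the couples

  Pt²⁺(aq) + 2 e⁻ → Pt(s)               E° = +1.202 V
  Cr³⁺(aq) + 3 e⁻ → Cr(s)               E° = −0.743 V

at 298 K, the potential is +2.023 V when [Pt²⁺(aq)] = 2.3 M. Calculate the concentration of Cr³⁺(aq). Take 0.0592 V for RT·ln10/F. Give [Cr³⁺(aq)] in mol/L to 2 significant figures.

0.00039 M

The Pt²⁺/Pt couple has the larger reduction potential, so it is the cathode: E°cell = +1.202 − (−0.743) = +1.945 V and n = 6.
From the Nernst equation, log Q = n(E° − E)/0.0592 = 6·(+1.945 − (+2.023))/0.0592 = −7.905.
The balanced reaction is 3 Pt²⁺(aq) + 2 Cr(s) → 3 Pt(s) + 2 Cr³⁺(aq), so Q = [Cr³⁺(aq)]^2 / [Pt²⁺(aq)]^3.
Substituting the known concentrations and solving, log [Cr³⁺(aq)] = −3.410 and [Cr³⁺(aq)] = 0.00039 M.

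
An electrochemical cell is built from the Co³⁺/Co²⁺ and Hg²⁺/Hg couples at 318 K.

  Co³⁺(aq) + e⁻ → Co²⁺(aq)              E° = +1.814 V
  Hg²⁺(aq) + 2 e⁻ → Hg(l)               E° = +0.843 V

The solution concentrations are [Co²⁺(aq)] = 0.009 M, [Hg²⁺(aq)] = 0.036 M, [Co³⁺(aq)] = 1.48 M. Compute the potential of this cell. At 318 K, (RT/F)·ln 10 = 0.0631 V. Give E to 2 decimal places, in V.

+1.16 V

Co³⁺/Co²⁺ is reduced (cathode, E° = +1.814 V) and Hg²⁺/Hg is oxidized (anode).
The standard potential is +1.814 − (+0.843) = +0.971 V and the balanced reaction transfers n = 2 electrons.
For the overall reaction 2 Co³⁺(aq) + Hg(l) → 2 Co²⁺(aq) + Hg²⁺(aq), Q = ([Co²⁺(aq)]^2·[Hg²⁺(aq)]) / [Co³⁺(aq)]^2 = 1.33×10^−6, giving log Q = −5.876.
By the Nernst equation, E = +0.971 − (0.0631/2)·(−5.876) = +1.16 V.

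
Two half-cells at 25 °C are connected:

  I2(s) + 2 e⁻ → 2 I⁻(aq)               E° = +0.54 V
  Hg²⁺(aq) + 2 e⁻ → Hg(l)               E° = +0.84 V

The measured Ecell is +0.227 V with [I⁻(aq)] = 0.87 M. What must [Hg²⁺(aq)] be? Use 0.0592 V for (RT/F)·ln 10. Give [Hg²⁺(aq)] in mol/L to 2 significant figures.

The Hg²⁺/Hg couple has the larger reduction potential, so it is the cathode: E°cell = +0.84 − (+0.54) = +0.30 V and n = 2.
From the Nernst equation, log Q = n(E° − E)/0.0592 = 2·(+0.30 − (+0.227))/0.0592 = 2.466.
The balanced reaction is Hg²⁺(aq) + 2 I⁻(aq) → Hg(l) + I2(s), so Q = 1 / ([Hg²⁺(aq)]·[I⁻(aq)]^2).
Solving for the unknown gives log [Hg²⁺(aq)] = −2.345, so [Hg²⁺(aq)] ≈ 0.0045 M.

0.0045 M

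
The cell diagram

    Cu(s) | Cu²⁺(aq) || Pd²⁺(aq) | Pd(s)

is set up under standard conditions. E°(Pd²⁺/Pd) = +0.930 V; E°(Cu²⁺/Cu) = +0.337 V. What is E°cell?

+0.593 V

By convention the left-hand electrode in cell notation is the anode (oxidation) and the right-hand electrode is the cathode (reduction).
E°cell = E°(right) − E°(left) = +0.930 − (+0.337) = +0.593 V.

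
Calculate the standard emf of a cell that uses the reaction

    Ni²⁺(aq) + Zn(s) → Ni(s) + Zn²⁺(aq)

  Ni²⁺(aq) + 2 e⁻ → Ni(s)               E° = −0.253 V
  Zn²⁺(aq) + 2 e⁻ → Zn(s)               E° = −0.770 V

+0.517 V

In the reaction as written, Ni²⁺(aq) is reduced (cathode) and Zn²⁺(aq) is produced by oxidation at the anode.
E°cell = E°(cathode) − E°(anode) = −0.253 − (−0.770) = +0.517 V.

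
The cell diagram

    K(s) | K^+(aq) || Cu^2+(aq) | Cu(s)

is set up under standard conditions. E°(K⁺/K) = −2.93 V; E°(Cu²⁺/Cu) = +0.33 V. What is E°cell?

By convention the left-hand electrode in cell notation is the anode (oxidation) and the right-hand electrode is the cathode (reduction).
E°cell = E°(right) − E°(left) = +0.33 − (−2.93) = +3.26 V.

+3.26 V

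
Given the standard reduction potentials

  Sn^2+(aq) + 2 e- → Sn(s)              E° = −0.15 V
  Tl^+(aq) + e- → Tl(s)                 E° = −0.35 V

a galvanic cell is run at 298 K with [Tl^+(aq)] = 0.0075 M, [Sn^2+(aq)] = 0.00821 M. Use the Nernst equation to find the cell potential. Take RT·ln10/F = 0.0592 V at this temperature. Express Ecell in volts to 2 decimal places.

+0.26 V

The Sn²⁺/Sn couple has the more positive E°, so it is the cathode; Tl⁺/Tl is the anode.
The standard potential is −0.15 − (−0.35) = +0.20 V and the balanced reaction transfers n = 2 electrons.
For the overall reaction Sn^2+(aq) + 2 Tl(s) → Sn(s) + 2 Tl^+(aq), Q = [Tl^+(aq)]^2 / [Sn^2+(aq)] = 0.00685, giving log Q = −2.164.
E = E° − (0.0592/n)·log Q = +0.20 − (0.0592/2)(−2.164) = +0.26 V.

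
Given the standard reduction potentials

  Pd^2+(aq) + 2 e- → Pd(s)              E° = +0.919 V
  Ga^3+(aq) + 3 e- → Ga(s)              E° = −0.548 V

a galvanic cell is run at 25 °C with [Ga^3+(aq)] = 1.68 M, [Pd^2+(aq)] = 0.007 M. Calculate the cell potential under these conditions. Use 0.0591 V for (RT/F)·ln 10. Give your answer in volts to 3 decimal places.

+1.399 V

The Pd²⁺/Pd couple has the more positive E°, so it is the cathode; Ga³⁺/Ga is the anode.
E°cell = +0.919 − (−0.548) = +1.467 V, with n = 6 electrons transferred.
The balanced reaction is 3 Pd^2+(aq) + 2 Ga(s) → 3 Pd(s) + 2 Ga^3+(aq), so Q = [Ga^3+(aq)]^2 / [Pd^2+(aq)]^3 = 8.23×10^6 and log Q = 6.915.
Applying E = E° − (RT ln10/nF)·log Q gives +1.467 − (0.0591/6)(6.915) = +1.399 V.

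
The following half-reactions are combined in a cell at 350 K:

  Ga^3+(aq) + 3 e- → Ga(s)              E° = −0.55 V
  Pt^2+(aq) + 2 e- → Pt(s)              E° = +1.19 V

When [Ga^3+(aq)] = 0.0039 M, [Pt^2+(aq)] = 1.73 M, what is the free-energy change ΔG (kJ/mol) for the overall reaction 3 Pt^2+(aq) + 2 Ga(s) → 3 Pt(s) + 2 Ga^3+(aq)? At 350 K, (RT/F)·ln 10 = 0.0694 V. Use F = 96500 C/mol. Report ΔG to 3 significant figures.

With Pt²⁺/Pt reduced at the cathode, E°cell = +1.19 − (−0.55) = +1.74 V and n = 6.
Q = [Ga^3+(aq)]^2 / [Pt^2+(aq)]^3 = 2.94×10^−6, so log Q = −5.532 and E = +1.74 − (0.0694/6)(−5.532) = +1.8040 V.
Then ΔG = −nFE = −6 × 96500 × +1.8040 J/mol = −1040 kJ/mol.

−1040 kJ/mol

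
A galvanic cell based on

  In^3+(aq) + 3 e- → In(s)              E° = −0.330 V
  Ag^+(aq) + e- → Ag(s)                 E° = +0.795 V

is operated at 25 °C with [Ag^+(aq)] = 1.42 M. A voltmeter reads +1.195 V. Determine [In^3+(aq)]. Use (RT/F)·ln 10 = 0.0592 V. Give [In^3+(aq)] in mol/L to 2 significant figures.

With Ag⁺/Ag at the cathode and In³⁺/In at the anode, E°cell = +0.795 − (−0.330) = +1.125 V (n = 3).
Rearranging E = E° − (0.0592/n)·log Q gives log Q = 3(+1.125 − (+1.195))/0.0592 = −3.547.
For 3 Ag^+(aq) + In(s) → 3 Ag(s) + In^3+(aq), the reaction quotient is Q = [In^3+(aq)] / [Ag^+(aq)]^3.
Solving for the unknown gives log [In^3+(aq)] = −3.090, so [In^3+(aq)] ≈ 0.00081 M.

0.00081 M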